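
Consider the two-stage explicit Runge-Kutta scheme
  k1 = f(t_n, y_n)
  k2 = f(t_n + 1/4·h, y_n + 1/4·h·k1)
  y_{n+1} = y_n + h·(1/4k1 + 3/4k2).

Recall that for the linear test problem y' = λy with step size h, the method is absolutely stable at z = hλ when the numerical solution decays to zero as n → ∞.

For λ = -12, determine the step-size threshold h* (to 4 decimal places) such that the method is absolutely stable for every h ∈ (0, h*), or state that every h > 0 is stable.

With y'=λy (z=hλ):
  k1=λy_n ⇒ h·k1=z·y_n;  k2=λ(1+1/4z)y_n ⇒ h·k2=z(1+1/4z)y_n
  y_{n+1}/y_n = 1 + 1/4z + 3/4z(1+1/4z) = 1 + z + 3/16z²
  ⇒ R(z) = 1 + z + 3/16z².

Need |R(x)|<1, x<0.
x=-0.5: |R|=0.5469
R=1: x+3/16x²=0 ⇒ x=−16/3=-5.3333; min R=1−1/(4·3/16)=-0.3333>−1
Confirm numerically:
  x=-4.897: |R|=0.59936 <1
  x=-2.972: |R|=0.31585 <1
  x=-2.357: |R|=0.31535 <1
  x=-5.872: |R|=1.59307 >1
  x=-5.763: |R|=1.46428 >1
  x=-5.416: |R|=1.08395 >1
Interval (-5.3333, 0).

(-5.3333,0); λ=-12 ⇒ h* = (16/3)/12 = 0.4444.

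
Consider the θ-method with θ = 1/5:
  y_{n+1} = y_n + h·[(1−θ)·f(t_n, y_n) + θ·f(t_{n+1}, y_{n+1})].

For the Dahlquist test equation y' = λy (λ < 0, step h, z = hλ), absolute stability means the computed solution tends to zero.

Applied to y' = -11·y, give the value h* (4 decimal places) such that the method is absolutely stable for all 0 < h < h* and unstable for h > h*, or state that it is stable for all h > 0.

(-3.3333,0); λ=-11 ⇒ h* = (10/3)/11 = 0.3030.

On y'=λy, z=hλ:
  y_{n+1} = y_n + z·[4/5·y_n + 1/5·y_{n+1}] ⇒ (1 − 1/5z)y_{n+1} = (1 + 4/5z)y_n
  R(z) = (1 + 4/5z)/(1 − 1/5z).

Find x<0 with |R(x)|<1.
x=-1.53: |R|=0.1715
R=−1: 1+4/5x = −1+1/5x ⇒ -3/5x=2 ⇒ x=2/(-3/5)=-3.3333
Confirm numerically:
  x=-2.849: |R|=0.81488 <1
  x=-2.626: |R|=0.72174 <1
  x=-2.543: |R|=0.68567 <1
  x=-3.725: |R|=1.13467 >1
  x=-3.594: |R|=1.09099 >1
  x=-3.581: |R|=1.08659 >1
So |R|<1 on (-3.3333, 0).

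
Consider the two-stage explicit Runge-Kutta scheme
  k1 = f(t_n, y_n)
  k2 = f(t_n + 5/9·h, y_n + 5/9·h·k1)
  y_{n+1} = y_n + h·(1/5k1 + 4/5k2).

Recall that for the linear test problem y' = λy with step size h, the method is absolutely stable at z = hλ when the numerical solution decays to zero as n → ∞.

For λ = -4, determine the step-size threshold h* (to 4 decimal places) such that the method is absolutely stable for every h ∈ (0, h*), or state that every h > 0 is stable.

(-2.2500,0); λ=-4 ⇒ h* = (9/4)/4 = 0.5625.

Set f=λy, z=hλ:
  k1=λy_n ⇒ h·k1=z·y_n;  k2=λ(1+5/9z)y_n ⇒ h·k2=z(1+5/9z)y_n
  y_{n+1}/y_n = 1 + 1/5z + 4/5z(1+5/9z) = 1 + z + 4/9z²
  R(z) = 1 + z + 4/9z².

Solve |R(x)|<1 on ℝ⁻.
x=-0.81: |R|=0.4816
R=1: x+4/9x²=0 ⇒ x=−9/4=-2.2500; min R=1−1/(4·4/9)=0.4375>−1
Confirm numerically:
  x=-2.228: |R|=0.97822 <1
  x=-2.190: |R|=0.94160 <1
  x=-1.420: |R|=0.47618 <1
  x=-0.983: |R|=0.44646 <1
  x=-2.670: |R|=1.49840 >1
  x=-2.464: |R|=1.23435 >1
Interval (-2.2500, 0).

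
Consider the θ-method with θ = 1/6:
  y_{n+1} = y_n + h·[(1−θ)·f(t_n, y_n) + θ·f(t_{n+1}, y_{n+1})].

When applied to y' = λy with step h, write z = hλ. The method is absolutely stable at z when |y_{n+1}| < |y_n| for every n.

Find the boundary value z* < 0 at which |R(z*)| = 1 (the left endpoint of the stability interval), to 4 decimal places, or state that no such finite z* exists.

With y'=λy (z=hλ):
  y_{n+1} = y_n + z·[5/6·y_n + 1/6·y_{n+1}] ⇒ (1 − 1/6z)y_{n+1} = (1 + 5/6z)y_n
  so R(z) = (1 + 5/6z)/(1 − 1/6z).

Solve |R(x)|<1 on ℝ⁻.
x=-0.73: |R|=0.3492
R=−1: 1+5/6x = −1+1/6x ⇒ -2/3x=2 ⇒ x=2/(-2/3)=-3.0000
Confirm numerically:
  x=-2.927: |R|=0.96729 <1
  x=-1.818: |R|=0.39524 <1
  x=-1.522: |R|=0.21404 <1
  x=-3.311: |R|=1.13361 >1
  x=-3.119: |R|=1.05220 >1
Stable set (-3.0000, 0).

left endpoint -3.0000.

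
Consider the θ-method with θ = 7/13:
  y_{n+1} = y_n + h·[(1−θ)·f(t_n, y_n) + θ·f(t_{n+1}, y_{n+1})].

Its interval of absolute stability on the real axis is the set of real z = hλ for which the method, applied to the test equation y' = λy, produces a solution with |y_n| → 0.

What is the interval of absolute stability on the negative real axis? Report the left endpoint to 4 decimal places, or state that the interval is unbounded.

unbounded; (−∞, 0).

Set f=λy, z=hλ:
  y_{n+1} = y_n + z·[6/13·y_n + 7/13·y_{n+1}] ⇒ (1 − 7/13z)y_{n+1} = (1 + 6/13z)y_n
  ⇒ R(z) = (1 + 6/13z)/(1 − 7/13z).

Find x<0 with |R(x)|<1.
x=-0.8: |R|=0.4409
x=-2: |R|=0.0370
x=-10: |R|=0.5663
x=-100: |R|=0.8233
θ=7/13≥1/2 ⇒ |1+6/13x|<|1−7/13x| ∀x<0 ⇒ unbounded interval.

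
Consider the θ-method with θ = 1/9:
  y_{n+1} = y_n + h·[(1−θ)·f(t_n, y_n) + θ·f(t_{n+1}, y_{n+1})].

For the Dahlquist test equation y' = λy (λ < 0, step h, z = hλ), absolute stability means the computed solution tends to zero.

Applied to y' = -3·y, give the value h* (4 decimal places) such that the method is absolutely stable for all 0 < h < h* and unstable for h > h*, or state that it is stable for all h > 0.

With y'=λy (z=hλ):
  y_{n+1} = y_n + z·[8/9·y_n + 1/9·y_{n+1}] ⇒ (1 − 1/9z)y_{n+1} = (1 + 8/9z)y_n
  ⇒ R(z) = (1 + 8/9z)/(1 − 1/9z).

Boundary: |R(x)|=1, x<0.
x=-0.52: |R|=0.5084
R=−1: 1+8/9x = −1+1/9x ⇒ -7/9x=2 ⇒ x=2/(-7/9)=-2.5714
Confirm numerically:
  x=-2.032: |R|=0.65772 <1
  x=-1.991: |R|=0.63033 <1
  x=-1.631: |R|=0.38077 <1
  x=-1.419: |R|=0.22574 <1
  x=-3.149: |R|=1.33278 >1
  x=-3.083: |R|=1.29637 >1
Interval (-2.5714, 0).

(-2.5714,0); λ=-3 ⇒ h* = (18/7)/3 = 0.8571.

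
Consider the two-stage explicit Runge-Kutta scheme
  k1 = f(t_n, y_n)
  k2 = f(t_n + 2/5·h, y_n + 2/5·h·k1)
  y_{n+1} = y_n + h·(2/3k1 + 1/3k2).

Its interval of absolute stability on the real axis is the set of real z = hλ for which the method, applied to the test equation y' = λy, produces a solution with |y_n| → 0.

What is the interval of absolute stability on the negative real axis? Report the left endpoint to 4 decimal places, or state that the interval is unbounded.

Set f=λy, z=hλ:
  k1=λy_n ⇒ h·k1=z·y_n;  k2=λ(1+2/5z)y_n ⇒ h·k2=z(1+2/5z)y_n
  y_{n+1}/y_n = 1 + 2/3z + 1/3z(1+2/5z) = 1 + z + 2/15z²
  so R(z) = 1 + z + 2/15z².

Need |R(x)|<1, x<0.
x=-1.34: |R|=0.1006
R=1: x+2/15x²=0 ⇒ x=−15/2=-7.5000; min R=1−1/(4·2/15)=-0.8750>−1
Confirm numerically:
  x=-6.013: |R|=0.19218 <1
  x=-5.067: |R|=0.64373 <1
  x=-3.828: |R|=0.87419 <1
  x=-3.651: |R|=0.87369 <1
  x=-8.025: |R|=1.56175 >1
  x=-7.691: |R|=1.19586 >1
So |R|<1 on (-7.5000, 0).

z∈(-7.5000,0).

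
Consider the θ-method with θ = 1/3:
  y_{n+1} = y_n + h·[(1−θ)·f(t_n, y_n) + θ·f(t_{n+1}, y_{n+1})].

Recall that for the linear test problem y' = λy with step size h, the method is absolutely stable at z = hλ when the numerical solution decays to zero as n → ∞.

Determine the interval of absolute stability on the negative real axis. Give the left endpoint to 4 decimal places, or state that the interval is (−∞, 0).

(-6.0000, 0).

With y'=λy (z=hλ):
  y_{n+1} = y_n + z·[2/3·y_n + 1/3·y_{n+1}] ⇒ (1 − 1/3z)y_{n+1} = (1 + 2/3z)y_n
  R(z) = (1 + 2/3z)/(1 − 1/3z).

Need |R(x)|<1, x<0.
x=-1.79: |R|=0.1211
R=−1: 1+2/3x = −1+1/3x ⇒ -1/3x=2 ⇒ x=2/(-1/3)=-6.0000
Confirm numerically:
  x=-5.804: |R|=0.97774 <1
  x=-4.072: |R|=0.72738 <1
  x=-3.252: |R|=0.56046 <1
  x=-2.999: |R|=0.49975 <1
  x=-6.477: |R|=1.05033 >1
  x=-6.262: |R|=1.02829 >1
Interval (-6.0000, 0).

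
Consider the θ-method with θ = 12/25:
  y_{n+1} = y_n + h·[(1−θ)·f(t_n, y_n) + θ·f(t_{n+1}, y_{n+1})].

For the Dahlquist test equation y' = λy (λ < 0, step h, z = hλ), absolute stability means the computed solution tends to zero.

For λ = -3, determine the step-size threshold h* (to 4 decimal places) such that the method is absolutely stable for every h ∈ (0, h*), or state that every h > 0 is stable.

(-50.0000,0); λ=-3 ⇒ h* = (50)/3 = 16.6667.

Test eqn y'=λy, z=hλ:
  y_{n+1} = y_n + z·[13/25·y_n + 12/25·y_{n+1}] ⇒ (1 − 12/25z)y_{n+1} = (1 + 13/25z)y_n
  R(z) = (1 + 13/25z)/(1 − 12/25z).

Boundary: |R(x)|=1, x<0.
x=-1.69: |R|=0.0669
R=−1: 1+13/25x = −1+12/25x ⇒ -1/25x=2 ⇒ x=2/(-1/25)=-50.0000
Confirm numerically:
  x=-44.628: |R|=0.99042 <1
  x=-41.926: |R|=0.98471 <1
  x=-39.620: |R|=0.97926 <1
  x=-29.703: |R|=0.94679 <1
  x=-50.355: |R|=1.00056 >1
  x=-50.235: |R|=1.00037 >1
Interval (-50.0000, 0).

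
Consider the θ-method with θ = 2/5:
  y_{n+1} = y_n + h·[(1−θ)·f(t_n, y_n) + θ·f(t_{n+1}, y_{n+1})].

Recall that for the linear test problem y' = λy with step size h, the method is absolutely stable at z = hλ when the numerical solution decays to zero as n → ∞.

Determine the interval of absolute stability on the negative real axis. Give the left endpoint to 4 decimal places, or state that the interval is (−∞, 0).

(-10.0000, 0).

Set f=λy, z=hλ:
  y_{n+1} = y_n + z·[3/5·y_n + 2/5·y_{n+1}] ⇒ (1 − 2/5z)y_{n+1} = (1 + 3/5z)y_n
  so R(z) = (1 + 3/5z)/(1 − 2/5z).

Find x<0 with |R(x)|<1.
x=-1.35: |R|=0.1234
R=−1: 1+3/5x = −1+2/5x ⇒ -1/5x=2 ⇒ x=2/(-1/5)=-10.0000
Confirm numerically:
  x=-6.967: |R|=0.83981 <1
  x=-5.969: |R|=0.76201 <1
  x=-4.832: |R|=0.64757 <1
  x=-10.459: |R|=1.01771 >1
  x=-10.088: |R|=1.00350 >1
Interval (-10.0000, 0).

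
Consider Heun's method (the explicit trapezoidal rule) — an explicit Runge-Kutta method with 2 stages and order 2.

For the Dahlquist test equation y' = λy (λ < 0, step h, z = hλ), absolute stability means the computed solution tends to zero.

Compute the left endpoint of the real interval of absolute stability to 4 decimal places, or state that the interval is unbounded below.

z* = -2.0000.

Test eqn y'=λy, z=hλ:
  order 2, 2-stage ⇒ R(z)=1+z+z^2/2
  (e.g. R(-1.44)=0.59680, |R|=0.59680)

Boundary: |R(x)|=1, x<0.
x=-1.44: |R|=0.5968
|R(-1.72)|=0.7592 |R(-1.39)|=0.5760 |R(-0.81)|=0.5181
Bisect:
  x_lo=-2.3615 |R|=1.4268  x_hi=-0.2562 |R|=0.7766
  mid=-1.30883 |R|=0.54769 →hi
  mid=-1.83515 |R|=0.84874 →hi
  mid=-2.09831 |R|=1.10315 →lo
  mid=-1.96673 |R|=0.96729 →hi
  mid=-2.03252 |R|=1.03305 →lo
  mid=-1.99963 |R|=0.99963 →hi
  mid=-2.01608 |R|=1.01621 →lo
  mid=-2.00785 |R|=1.00788 →lo
  mid=-2.00374 |R|=1.00375 →lo
  ...
  [-2.00001,-1.99989] ⇒ x*=-2.0000
Interval (-2.0000, 0).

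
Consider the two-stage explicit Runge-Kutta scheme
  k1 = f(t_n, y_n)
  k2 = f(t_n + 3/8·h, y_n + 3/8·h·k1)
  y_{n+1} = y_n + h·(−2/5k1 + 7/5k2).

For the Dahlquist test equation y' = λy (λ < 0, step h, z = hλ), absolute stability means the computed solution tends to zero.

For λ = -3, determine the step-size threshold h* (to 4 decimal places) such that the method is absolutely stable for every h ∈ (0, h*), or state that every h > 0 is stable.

(-1.9048,0); λ=-3 ⇒ h* = (40/21)/3 = 0.6349.

Test eqn y'=λy, z=hλ:
  k1=λy_n ⇒ h·k1=z·y_n;  k2=λ(1+3/8z)y_n ⇒ h·k2=z(1+3/8z)y_n
  y_{n+1}/y_n = 1 − 2/5z + 7/5z(1+3/8z) = 1 + z + 21/40z²
  so R(z) = 1 + z + 21/40z².

Need |R(x)|<1, x<0.
x=-0.71: |R|=0.5547
R=1: x+21/40x²=0 ⇒ x=−40/21=-1.9048; min R=1−1/(4·21/40)=0.5238>−1
Confirm numerically:
  x=-1.802: |R|=0.90278 <1
  x=-1.302: |R|=0.58798 <1
  x=-0.937: |R|=0.52393 <1
  x=-0.821: |R|=0.53287 <1
  x=-2.362: |R|=1.56700 >1
  x=-2.261: |R|=1.42286 >1
  x=-2.226: |R|=1.37541 >1
So |R|<1 on (-1.9048, 0).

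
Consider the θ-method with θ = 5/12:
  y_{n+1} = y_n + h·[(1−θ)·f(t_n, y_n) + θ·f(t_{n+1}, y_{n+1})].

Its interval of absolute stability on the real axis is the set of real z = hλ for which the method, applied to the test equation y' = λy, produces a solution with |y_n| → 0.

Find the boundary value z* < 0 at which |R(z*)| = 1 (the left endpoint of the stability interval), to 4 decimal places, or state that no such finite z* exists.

left endpoint -12.0000.

On y'=λy, z=hλ:
  y_{n+1} = y_n + z·[7/12·y_n + 5/12·y_{n+1}] ⇒ (1 − 5/12z)y_{n+1} = (1 + 7/12z)y_n
  R(z) = (1 + 7/12z)/(1 − 5/12z).

Find x<0 with |R(x)|<1.
x=-1.69: |R|=0.0083
R=−1: 1+7/12x = −1+5/12x ⇒ -1/6x=2 ⇒ x=2/(-1/6)=-12.0000
Confirm numerically:
  x=-11.759: |R|=0.99319 <1
  x=-11.477: |R|=0.98492 <1
  x=-9.698: |R|=0.92389 <1
  x=-12.560: |R|=1.01497 >1
  x=-12.330: |R|=1.00896 >1
Stable set (-12.0000, 0).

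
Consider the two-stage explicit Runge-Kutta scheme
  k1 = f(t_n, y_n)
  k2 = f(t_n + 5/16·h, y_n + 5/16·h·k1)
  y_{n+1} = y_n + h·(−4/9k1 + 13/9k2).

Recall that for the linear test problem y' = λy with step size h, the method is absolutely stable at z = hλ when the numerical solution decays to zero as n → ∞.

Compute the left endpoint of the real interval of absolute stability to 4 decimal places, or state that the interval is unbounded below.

Test eqn y'=λy, z=hλ:
  k1=λy_n ⇒ h·k1=z·y_n;  k2=λ(1+5/16z)y_n ⇒ h·k2=z(1+5/16z)y_n
  y_{n+1}/y_n = 1 − 4/9z + 13/9z(1+5/16z) = 1 + z + 65/144z²
  so R(z) = 1 + z + 65/144z².

Boundary: |R(x)|=1, x<0.
x=-1.67: |R|=0.5889
R=1: x+65/144x²=0 ⇒ x=−144/65=-2.2154; min R=1−1/(4·65/144)=0.4462>−1
Confirm numerically:
  x=-2.012: |R|=0.81529 <1
  x=-1.535: |R|=0.52857 <1
  x=-1.248: |R|=0.45504 <1
  x=-1.184: |R|=0.44878 <1
  x=-2.384: |R|=1.18145 >1
  x=-2.241: |R|=1.02591 >1
Stable set (-2.2154, 0).

z* = -2.2154.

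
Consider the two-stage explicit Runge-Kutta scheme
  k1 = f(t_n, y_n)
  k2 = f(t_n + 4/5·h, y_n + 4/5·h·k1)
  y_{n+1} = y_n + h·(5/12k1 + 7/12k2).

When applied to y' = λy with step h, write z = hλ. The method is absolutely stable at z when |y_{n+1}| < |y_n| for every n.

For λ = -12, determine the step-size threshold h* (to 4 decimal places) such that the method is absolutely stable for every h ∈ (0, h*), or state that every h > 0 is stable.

Test eqn y'=λy, z=hλ:
  k1=λy_n ⇒ h·k1=z·y_n;  k2=λ(1+4/5z)y_n ⇒ h·k2=z(1+4/5z)y_n
  y_{n+1}/y_n = 1 + 5/12z + 7/12z(1+4/5z) = 1 + z + 7/15z²
  ⇒ R(z) = 1 + z + 7/15z².

Find x<0 with |R(x)|<1.
x=-0.48: |R|=0.6275
R=1: x+7/15x²=0 ⇒ x=−15/7=-2.1429; min R=1−1/(4·7/15)=0.4643>−1
Confirm numerically:
  x=-2.072: |R|=0.93149 <1
  x=-1.561: |R|=0.57614 <1
  x=-1.035: |R|=0.46491 <1
  x=-2.728: |R|=1.74493 >1
  x=-2.209: |R|=1.06818 >1
Stable set (-2.1429, 0).

(-2.1429,0); λ=-12 ⇒ h* = (15/7)/12 = 0.1786.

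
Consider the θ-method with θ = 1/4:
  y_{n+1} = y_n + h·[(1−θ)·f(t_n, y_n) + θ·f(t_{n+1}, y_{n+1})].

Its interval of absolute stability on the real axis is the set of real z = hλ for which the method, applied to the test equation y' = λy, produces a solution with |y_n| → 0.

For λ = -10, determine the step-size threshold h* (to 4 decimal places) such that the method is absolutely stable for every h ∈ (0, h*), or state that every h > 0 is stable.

(-4.0000,0); λ=-10 ⇒ h* = (4)/10 = 0.4000.

Test eqn y'=λy, z=hλ:
  y_{n+1} = y_n + z·[3/4·y_n + 1/4·y_{n+1}] ⇒ (1 − 1/4z)y_{n+1} = (1 + 3/4z)y_n
  Hence R(z) = (1 + 3/4z)/(1 − 1/4z).

Need |R(x)|<1, x<0.
x=-1.03: |R|=0.1809
R=−1: 1+3/4x = −1+1/4x ⇒ -1/2x=2 ⇒ x=2/(-1/2)=-4.0000
Confirm numerically:
  x=-3.480: |R|=0.86096 <1
  x=-2.418: |R|=0.50701 <1
  x=-2.320: |R|=0.46835 <1
  x=-4.440: |R|=1.10427 >1
  x=-4.400: |R|=1.09524 >1
  x=-4.243: |R|=1.05896 >1
So |R|<1 on (-4.0000, 0).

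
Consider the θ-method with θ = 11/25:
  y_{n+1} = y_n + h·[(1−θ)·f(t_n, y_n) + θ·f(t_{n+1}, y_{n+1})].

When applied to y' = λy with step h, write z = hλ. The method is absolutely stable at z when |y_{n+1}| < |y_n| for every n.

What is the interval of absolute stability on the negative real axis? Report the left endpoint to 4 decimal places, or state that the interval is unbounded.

(-16.6667, 0).

Set f=λy, z=hλ:
  y_{n+1} = y_n + z·[14/25·y_n + 11/25·y_{n+1}] ⇒ (1 − 11/25z)y_{n+1} = (1 + 14/25z)y_n
  so R(z) = (1 + 14/25z)/(1 − 11/25z).

Find x<0 with |R(x)|<1.
x=-1.1: |R|=0.2588
R=−1: 1+14/25x = −1+11/25x ⇒ -3/25x=2 ⇒ x=2/(-3/25)=-16.6667
Confirm numerically:
  x=-16.205: |R|=0.99319 <1
  x=-14.226: |R|=0.95966 <1
  x=-13.542: |R|=0.94611 <1
  x=-11.603: |R|=0.90047 <1
  x=-17.031: |R|=1.00515 >1
  x=-17.001: |R|=1.00473 >1
Stable set (-16.6667, 0).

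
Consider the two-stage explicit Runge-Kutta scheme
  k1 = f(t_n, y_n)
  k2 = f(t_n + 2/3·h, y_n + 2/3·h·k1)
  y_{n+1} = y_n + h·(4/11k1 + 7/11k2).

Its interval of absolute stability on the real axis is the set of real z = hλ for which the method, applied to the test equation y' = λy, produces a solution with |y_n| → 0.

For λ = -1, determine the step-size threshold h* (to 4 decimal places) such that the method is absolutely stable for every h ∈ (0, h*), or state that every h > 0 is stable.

(-2.3571,0); λ=-1 ⇒ h* = (33/14)/1 = 2.3571.

On y'=λy, z=hλ:
  k1=λy_n ⇒ h·k1=z·y_n;  k2=λ(1+2/3z)y_n ⇒ h·k2=z(1+2/3z)y_n
  y_{n+1}/y_n = 1 + 4/11z + 7/11z(1+2/3z) = 1 + z + 14/33z²
  ⇒ R(z) = 1 + z + 14/33z².

Find x<0 with |R(x)|<1.
x=-1.7: |R|=0.5261
R=1: x+14/33x²=0 ⇒ x=−33/14=-2.3571; min R=1−1/(4·14/33)=0.4107>−1
Confirm numerically:
  x=-1.637: |R|=0.49987 <1
  x=-1.625: |R|=0.49527 <1
  x=-1.149: |R|=0.41109 <1
  x=-2.759: |R|=1.47037 >1
  x=-2.543: |R|=1.20051 >1
Interval (-2.3571, 0).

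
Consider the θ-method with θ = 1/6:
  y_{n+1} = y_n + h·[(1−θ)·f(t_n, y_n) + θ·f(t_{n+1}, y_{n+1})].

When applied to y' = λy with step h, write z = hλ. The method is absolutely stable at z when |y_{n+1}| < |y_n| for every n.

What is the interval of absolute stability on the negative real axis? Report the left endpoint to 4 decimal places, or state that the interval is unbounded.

Test eqn y'=λy, z=hλ:
  y_{n+1} = y_n + z·[5/6·y_n + 1/6·y_{n+1}] ⇒ (1 − 1/6z)y_{n+1} = (1 + 5/6z)y_n
  so R(z) = (1 + 5/6z)/(1 − 1/6z).

Solve |R(x)|<1 on ℝ⁻.
x=-1.79: |R|=0.3787
R=−1: 1+5/6x = −1+1/6x ⇒ -2/3x=2 ⇒ x=2/(-2/3)=-3.0000
Confirm numerically:
  x=-2.506: |R|=0.76769 <1
  x=-2.044: |R|=0.52461 <1
  x=-1.554: |R|=0.23431 <1
  x=-1.444: |R|=0.16389 <1
  x=-3.529: |R|=1.22206 >1
  x=-3.242: |R|=1.10474 >1
So |R|<1 on (-3.0000, 0).

(-3.0000, 0).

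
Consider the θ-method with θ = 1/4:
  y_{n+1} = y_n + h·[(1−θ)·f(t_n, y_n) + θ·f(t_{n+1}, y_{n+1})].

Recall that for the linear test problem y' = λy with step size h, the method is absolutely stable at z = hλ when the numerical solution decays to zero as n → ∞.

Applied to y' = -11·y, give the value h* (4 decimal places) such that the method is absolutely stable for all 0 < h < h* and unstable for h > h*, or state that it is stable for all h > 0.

(-4.0000,0); λ=-11 ⇒ h* = (4)/11 = 0.3636.

On y'=λy, z=hλ:
  y_{n+1} = y_n + z·[3/4·y_n + 1/4·y_{n+1}] ⇒ (1 − 1/4z)y_{n+1} = (1 + 3/4z)y_n
  R(z) = (1 + 3/4z)/(1 − 1/4z).

Need |R(x)|<1, x<0.
x=-0.7: |R|=0.4043
R=−1: 1+3/4x = −1+1/4x ⇒ -1/2x=2 ⇒ x=2/(-1/2)=-4.0000
Confirm numerically:
  x=-2.960: |R|=0.70115 <1
  x=-2.410: |R|=0.50390 <1
  x=-2.316: |R|=0.46675 <1
  x=-4.533: |R|=1.12493 >1
  x=-4.273: |R|=1.06600 >1
Stable set (-4.0000, 0).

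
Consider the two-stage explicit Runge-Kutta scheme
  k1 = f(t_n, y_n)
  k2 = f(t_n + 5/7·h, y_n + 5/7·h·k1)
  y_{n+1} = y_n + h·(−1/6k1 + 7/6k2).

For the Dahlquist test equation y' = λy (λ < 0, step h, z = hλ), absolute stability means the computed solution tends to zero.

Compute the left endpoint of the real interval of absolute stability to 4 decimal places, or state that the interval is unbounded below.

left endpoint -1.2000.

Set f=λy, z=hλ:
  k1=λy_n ⇒ h·k1=z·y_n;  k2=λ(1+5/7z)y_n ⇒ h·k2=z(1+5/7z)y_n
  y_{n+1}/y_n = 1 − 1/6z + 7/6z(1+5/7z) = 1 + z + 5/6z²
  ⇒ R(z) = 1 + z + 5/6z².

Boundary: |R(x)|=1, x<0.
x=-1.21: |R|=1.0101
R=1: x+5/6x²=0 ⇒ x=−6/5=-1.2000; min R=1−1/(4·5/6)=0.7000>−1
Confirm numerically:
  x=-1.142: |R|=0.94480 <1
  x=-0.983: |R|=0.82224 <1
  x=-0.971: |R|=0.81470 <1
  x=-0.797: |R|=0.73234 <1
  x=-1.532: |R|=1.42385 >1
  x=-1.309: |R|=1.11890 >1
Stable set (-1.2000, 0).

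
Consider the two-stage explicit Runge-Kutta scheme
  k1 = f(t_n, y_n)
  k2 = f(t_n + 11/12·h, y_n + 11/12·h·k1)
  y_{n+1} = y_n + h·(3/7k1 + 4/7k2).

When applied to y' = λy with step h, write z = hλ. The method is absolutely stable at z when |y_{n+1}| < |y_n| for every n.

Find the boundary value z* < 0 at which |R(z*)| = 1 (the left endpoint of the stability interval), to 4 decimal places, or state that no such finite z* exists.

On y'=λy, z=hλ:
  k1=λy_n ⇒ h·k1=z·y_n;  k2=λ(1+11/12z)y_n ⇒ h·k2=z(1+11/12z)y_n
  y_{n+1}/y_n = 1 + 3/7z + 4/7z(1+11/12z) = 1 + z + 11/21z²
  R(z) = 1 + z + 11/21z².

Need |R(x)|<1, x<0.
x=-0.54: |R|=0.6127
R=1: x+11/21x²=0 ⇒ x=−21/11=-1.9091; min R=1−1/(4·11/21)=0.5227>−1
Confirm numerically:
  x=-1.617: |R|=0.75260 <1
  x=-1.401: |R|=0.62713 <1
  x=-1.216: |R|=0.55853 <1
  x=-0.886: |R|=0.52519 <1
  x=-2.390: |R|=1.60205 >1
  x=-2.025: |R|=1.12295 >1
  x=-1.933: |R|=1.02421 >1
Interval (-1.9091, 0).

left endpoint -1.9091.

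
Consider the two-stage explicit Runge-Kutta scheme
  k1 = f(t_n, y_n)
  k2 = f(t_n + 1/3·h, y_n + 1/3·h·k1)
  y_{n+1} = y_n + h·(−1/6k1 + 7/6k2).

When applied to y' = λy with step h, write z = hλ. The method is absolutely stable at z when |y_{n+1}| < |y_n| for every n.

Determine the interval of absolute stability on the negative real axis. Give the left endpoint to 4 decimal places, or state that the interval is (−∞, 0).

(-2.5714, 0).

Set f=λy, z=hλ:
  k1=λy_n ⇒ h·k1=z·y_n;  k2=λ(1+1/3z)y_n ⇒ h·k2=z(1+1/3z)y_n
  y_{n+1}/y_n = 1 − 1/6z + 7/6z(1+1/3z) = 1 + z + 7/18z²
  R(z) = 1 + z + 7/18z².

Solve |R(x)|<1 on ℝ⁻.
x=-0.67: |R|=0.5046
R=1: x+7/18x²=0 ⇒ x=−18/7=-2.5714; min R=1−1/(4·7/18)=0.3571>−1
Confirm numerically:
  x=-2.101: |R|=0.61563 <1
  x=-2.061: |R|=0.59089 <1
  x=-1.411: |R|=0.36325 <1
  x=-2.810: |R|=1.26071 >1
  x=-2.740: |R|=1.17962 >1
Stable set (-2.5714, 0).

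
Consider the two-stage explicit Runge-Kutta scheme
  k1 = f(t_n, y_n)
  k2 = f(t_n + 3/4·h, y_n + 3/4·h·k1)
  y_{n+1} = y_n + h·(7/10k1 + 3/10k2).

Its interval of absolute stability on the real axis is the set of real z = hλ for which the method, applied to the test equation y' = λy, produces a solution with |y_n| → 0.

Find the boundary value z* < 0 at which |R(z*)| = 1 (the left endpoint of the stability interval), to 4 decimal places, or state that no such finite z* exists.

With y'=λy (z=hλ):
  k1=λy_n ⇒ h·k1=z·y_n;  k2=λ(1+3/4z)y_n ⇒ h·k2=z(1+3/4z)y_n
  y_{n+1}/y_n = 1 + 7/10z + 3/10z(1+3/4z) = 1 + z + 9/40z²
  Hence R(z) = 1 + z + 9/40z².

Solve |R(x)|<1 on ℝ⁻.
x=-0.97: |R|=0.2417
R=1: x+9/40x²=0 ⇒ x=−40/9=-4.4444; min R=1−1/(4·9/40)=-0.1111>−1
Confirm numerically:
  x=-3.515: |R|=0.26493 <1
  x=-3.498: |R|=0.25510 <1
  x=-3.039: |R|=0.03899 <1
  x=-5.002: |R|=1.62750 >1
  x=-4.492: |R|=1.04806 >1
Interval (-4.4444, 0).

z* = -4.4444.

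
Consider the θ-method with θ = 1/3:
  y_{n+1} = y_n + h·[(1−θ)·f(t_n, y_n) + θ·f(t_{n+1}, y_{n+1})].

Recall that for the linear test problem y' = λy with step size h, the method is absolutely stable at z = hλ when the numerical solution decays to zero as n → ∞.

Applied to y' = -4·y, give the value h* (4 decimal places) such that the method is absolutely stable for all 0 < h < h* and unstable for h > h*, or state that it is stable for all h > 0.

With y'=λy (z=hλ):
  y_{n+1} = y_n + z·[2/3·y_n + 1/3·y_{n+1}] ⇒ (1 − 1/3z)y_{n+1} = (1 + 2/3z)y_n
  ⇒ R(z) = (1 + 2/3z)/(1 − 1/3z).

Solve |R(x)|<1 on ℝ⁻.
x=-1.45: |R|=0.0225
R=−1: 1+2/3x = −1+1/3x ⇒ -1/3x=2 ⇒ x=2/(-1/3)=-6.0000
Confirm numerically:
  x=-4.622: |R|=0.81921 <1
  x=-4.120: |R|=0.73596 <1
  x=-2.752: |R|=0.43533 <1
  x=-6.190: |R|=1.02067 >1
  x=-6.121: |R|=1.01327 >1
So |R|<1 on (-6.0000, 0).

(-6.0000,0); λ=-4 ⇒ h* = (6)/4 = 1.5000.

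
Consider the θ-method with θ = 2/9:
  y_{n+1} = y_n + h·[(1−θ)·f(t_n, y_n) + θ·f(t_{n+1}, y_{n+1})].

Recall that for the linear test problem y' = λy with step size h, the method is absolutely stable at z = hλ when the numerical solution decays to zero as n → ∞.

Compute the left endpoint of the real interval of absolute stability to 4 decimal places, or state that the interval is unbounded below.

Set f=λy, z=hλ:
  y_{n+1} = y_n + z·[7/9·y_n + 2/9·y_{n+1}] ⇒ (1 − 2/9z)y_{n+1} = (1 + 7/9z)y_n
  so R(z) = (1 + 7/9z)/(1 − 2/9z).

Boundary: |R(x)|=1, x<0.
x=-0.84: |R|=0.2921
R=−1: 1+7/9x = −1+2/9x ⇒ -5/9x=2 ⇒ x=2/(-5/9)=-3.6000
Confirm numerically:
  x=-3.069: |R|=0.82461 <1
  x=-2.402: |R|=0.56607 <1
  x=-1.990: |R|=0.37982 <1
  x=-1.716: |R|=0.24228 <1
  x=-4.027: |R|=1.12519 >1
  x=-3.634: |R|=1.01045 >1
Stable set (-3.6000, 0).

left endpoint -3.6000.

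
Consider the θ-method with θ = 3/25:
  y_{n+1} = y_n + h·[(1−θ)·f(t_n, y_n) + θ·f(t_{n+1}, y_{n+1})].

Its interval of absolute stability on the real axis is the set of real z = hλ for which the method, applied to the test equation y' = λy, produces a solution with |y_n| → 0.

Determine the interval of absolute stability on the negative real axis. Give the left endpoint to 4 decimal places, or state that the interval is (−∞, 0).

On y'=λy, z=hλ:
  y_{n+1} = y_n + z·[22/25·y_n + 3/25·y_{n+1}] ⇒ (1 − 3/25z)y_{n+1} = (1 + 22/25z)y_n
  Hence R(z) = (1 + 22/25z)/(1 − 3/25z).

Boundary: |R(x)|=1, x<0.
x=-1.47: |R|=0.2496
R=−1: 1+22/25x = −1+3/25x ⇒ -19/25x=2 ⇒ x=2/(-19/25)=-2.6316
Confirm numerically:
  x=-2.234: |R|=0.76172 <1
  x=-1.886: |R|=0.53793 <1
  x=-1.504: |R|=0.27406 <1
  x=-3.198: |R|=1.31109 >1
  x=-3.155: |R|=1.28855 >1
  x=-3.083: |R|=1.25043 >1
Interval (-2.6316, 0).

(-2.6316, 0).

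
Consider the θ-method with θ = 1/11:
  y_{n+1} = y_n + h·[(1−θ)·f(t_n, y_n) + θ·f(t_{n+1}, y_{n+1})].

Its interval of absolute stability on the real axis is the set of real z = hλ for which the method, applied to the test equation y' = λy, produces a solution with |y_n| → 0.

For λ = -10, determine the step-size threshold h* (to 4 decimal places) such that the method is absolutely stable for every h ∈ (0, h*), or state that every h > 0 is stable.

On y'=λy, z=hλ:
  y_{n+1} = y_n + z·[10/11·y_n + 1/11·y_{n+1}] ⇒ (1 − 1/11z)y_{n+1} = (1 + 10/11z)y_n
  Hence R(z) = (1 + 10/11z)/(1 − 1/11z).

Boundary: |R(x)|=1, x<0.
x=-0.88: |R|=0.1852
R=−1: 1+10/11x = −1+1/11x ⇒ -9/11x=2 ⇒ x=2/(-9/11)=-2.4444
Confirm numerically:
  x=-1.433: |R|=0.26784 <1
  x=-1.427: |R|=0.26314 <1
  x=-1.312: |R|=0.17219 <1
  x=-1.057: |R|=0.03566 <1
  x=-2.876: |R|=1.27991 >1
  x=-2.621: |R|=1.11666 >1
Stable set (-2.4444, 0).

(-2.4444,0); λ=-10 ⇒ h* = (22/9)/10 = 0.2444.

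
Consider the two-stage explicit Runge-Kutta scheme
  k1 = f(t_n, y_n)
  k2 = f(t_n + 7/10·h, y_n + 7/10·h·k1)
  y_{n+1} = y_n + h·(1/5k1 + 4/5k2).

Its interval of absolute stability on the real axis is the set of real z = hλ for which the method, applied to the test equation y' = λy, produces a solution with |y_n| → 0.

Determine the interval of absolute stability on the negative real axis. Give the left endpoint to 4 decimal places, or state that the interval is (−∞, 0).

z∈(-1.7857,0).

With y'=λy (z=hλ):
  k1=λy_n ⇒ h·k1=z·y_n;  k2=λ(1+7/10z)y_n ⇒ h·k2=z(1+7/10z)y_n
  y_{n+1}/y_n = 1 + 1/5z + 4/5z(1+7/10z) = 1 + z + 14/25z²
  Hence R(z) = 1 + z + 14/25z².

Need |R(x)|<1, x<0.
x=-0.97: |R|=0.5569
R=1: x+14/25x²=0 ⇒ x=−25/14=-1.7857; min R=1−1/(4·14/25)=0.5536>−1
Confirm numerically:
  x=-1.097: |R|=0.57691 <1
  x=-0.968: |R|=0.55673 <1
  x=-0.785: |R|=0.56009 <1
  x=-2.188: |R|=1.49291 >1
  x=-2.092: |R|=1.35882 >1
Interval (-1.7857, 0).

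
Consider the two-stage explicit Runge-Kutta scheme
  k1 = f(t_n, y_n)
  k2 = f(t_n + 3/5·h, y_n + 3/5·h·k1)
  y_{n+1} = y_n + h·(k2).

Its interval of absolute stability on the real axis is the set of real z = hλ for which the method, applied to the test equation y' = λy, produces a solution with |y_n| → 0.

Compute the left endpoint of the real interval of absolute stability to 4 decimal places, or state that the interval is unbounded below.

z* = -1.6667.

Set f=λy, z=hλ:
  k1=λy_n ⇒ h·k1=z·y_n;  k2=λ(1+3/5z)y_n ⇒ h·k2=z(1+3/5z)y_n
  y_{n+1}/y_n = 1 + z(1+3/5z) = 1 + z + 3/5z²
  so R(z) = 1 + z + 3/5z².

Solve |R(x)|<1 on ℝ⁻.
x=-1.76: |R|=1.0986
R=1: x+3/5x²=0 ⇒ x=−5/3=-1.6667; min R=1−1/(4·3/5)=0.5833>−1
Confirm numerically:
  x=-1.260: |R|=0.69256 <1
  x=-1.156: |R|=0.64580 <1
  x=-0.821: |R|=0.58342 <1
  x=-0.810: |R|=0.58366 <1
  x=-2.250: |R|=1.78750 >1
  x=-1.866: |R|=1.22317 >1
  x=-1.719: |R|=1.05398 >1
So |R|<1 on (-1.6667, 0).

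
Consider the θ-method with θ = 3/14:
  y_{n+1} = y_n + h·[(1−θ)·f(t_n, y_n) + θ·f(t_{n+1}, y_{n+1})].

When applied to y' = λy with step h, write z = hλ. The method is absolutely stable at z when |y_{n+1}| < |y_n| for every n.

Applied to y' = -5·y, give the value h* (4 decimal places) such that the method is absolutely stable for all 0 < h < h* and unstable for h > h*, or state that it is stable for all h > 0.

(-3.5000,0); λ=-5 ⇒ h* = (7/2)/5 = 0.7000.

On y'=λy, z=hλ:
  y_{n+1} = y_n + z·[11/14·y_n + 3/14·y_{n+1}] ⇒ (1 − 3/14z)y_{n+1} = (1 + 11/14z)y_n
  so R(z) = (1 + 11/14z)/(1 − 3/14z).

Solve |R(x)|<1 on ℝ⁻.
x=-1.48: |R|=0.1236
R=−1: 1+11/14x = −1+3/14x ⇒ -4/7x=2 ⇒ x=2/(-4/7)=-3.5000
Confirm numerically:
  x=-3.281: |R|=0.92652 <1
  x=-2.565: |R|=0.65522 <1
  x=-2.226: |R|=0.50711 <1
  x=-2.030: |R|=0.41463 <1
  x=-4.061: |R|=1.17141 >1
  x=-3.998: |R|=1.15327 >1
  x=-3.835: |R|=1.10508 >1
Stable set (-3.5000, 0).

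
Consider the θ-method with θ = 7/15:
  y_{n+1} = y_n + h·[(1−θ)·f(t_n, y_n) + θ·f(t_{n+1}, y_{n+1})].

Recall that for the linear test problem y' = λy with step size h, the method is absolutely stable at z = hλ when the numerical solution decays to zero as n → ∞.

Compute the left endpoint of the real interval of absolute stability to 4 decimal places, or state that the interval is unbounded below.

left endpoint -30.0000.

Test eqn y'=λy, z=hλ:
  y_{n+1} = y_n + z·[8/15·y_n + 7/15·y_{n+1}] ⇒ (1 − 7/15z)y_{n+1} = (1 + 8/15z)y_n
  so R(z) = (1 + 8/15z)/(1 − 7/15z).

Solve |R(x)|<1 on ℝ⁻.
x=-1.77: |R|=0.0307
R=−1: 1+8/15x = −1+7/15x ⇒ -1/15x=2 ⇒ x=2/(-1/15)=-30.0000
Confirm numerically:
  x=-23.388: |R|=0.96300 <1
  x=-21.143: |R|=0.94566 <1
  x=-17.230: |R|=0.90583 <1
  x=-30.533: |R|=1.00233 >1
  x=-30.333: |R|=1.00146 >1
So |R|<1 on (-30.0000, 0).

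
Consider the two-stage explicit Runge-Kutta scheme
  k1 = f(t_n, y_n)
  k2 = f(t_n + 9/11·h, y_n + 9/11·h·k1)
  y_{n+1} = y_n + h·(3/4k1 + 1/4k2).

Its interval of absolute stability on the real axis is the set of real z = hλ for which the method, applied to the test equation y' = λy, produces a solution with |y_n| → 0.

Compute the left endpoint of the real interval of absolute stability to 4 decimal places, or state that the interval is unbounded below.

Test eqn y'=λy, z=hλ:
  k1=λy_n ⇒ h·k1=z·y_n;  k2=λ(1+9/11z)y_n ⇒ h·k2=z(1+9/11z)y_n
  y_{n+1}/y_n = 1 + 3/4z + 1/4z(1+9/11z) = 1 + z + 9/44z²
  R(z) = 1 + z + 9/44z².

Boundary: |R(x)|=1, x<0.
x=-0.48: |R|=0.5671
R=1: x+9/44x²=0 ⇒ x=−44/9=-4.8889; min R=1−1/(4·9/44)=-0.2222>−1
Confirm numerically:
  x=-4.381: |R|=0.54487 <1
  x=-4.353: |R|=0.52285 <1
  x=-3.713: |R|=0.10694 <1
  x=-5.411: |R|=1.57787 >1
  x=-5.025: |R|=1.13990 >1
Interval (-4.8889, 0).

left endpoint -4.8889.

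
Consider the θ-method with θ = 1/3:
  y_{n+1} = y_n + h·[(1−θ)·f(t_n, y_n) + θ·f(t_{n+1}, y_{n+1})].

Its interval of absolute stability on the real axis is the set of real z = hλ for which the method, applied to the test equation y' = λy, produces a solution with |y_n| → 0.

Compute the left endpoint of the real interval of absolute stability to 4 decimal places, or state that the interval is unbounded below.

With y'=λy (z=hλ):
  y_{n+1} = y_n + z·[2/3·y_n + 1/3·y_{n+1}] ⇒ (1 − 1/3z)y_{n+1} = (1 + 2/3z)y_n
  R(z) = (1 + 2/3z)/(1 − 1/3z).

Find x<0 with |R(x)|<1.
x=-1.48: |R|=0.0089
R=−1: 1+2/3x = −1+1/3x ⇒ -1/3x=2 ⇒ x=2/(-1/3)=-6.0000
Confirm numerically:
  x=-5.187: |R|=0.90070 <1
  x=-4.104: |R|=0.73311 <1
  x=-2.891: |R|=0.47225 <1
  x=-6.542: |R|=1.05680 >1
  x=-6.481: |R|=1.05073 >1
  x=-6.244: |R|=1.02640 >1
So |R|<1 on (-6.0000, 0).

z* = -6.0000.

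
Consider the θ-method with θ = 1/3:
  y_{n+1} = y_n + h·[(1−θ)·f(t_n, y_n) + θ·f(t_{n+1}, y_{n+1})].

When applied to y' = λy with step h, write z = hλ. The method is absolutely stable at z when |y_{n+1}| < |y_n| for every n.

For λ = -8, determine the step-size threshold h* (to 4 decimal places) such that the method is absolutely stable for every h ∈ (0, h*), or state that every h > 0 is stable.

On y'=λy, z=hλ:
  y_{n+1} = y_n + z·[2/3·y_n + 1/3·y_{n+1}] ⇒ (1 − 1/3z)y_{n+1} = (1 + 2/3z)y_n
  Hence R(z) = (1 + 2/3z)/(1 − 1/3z).

Boundary: |R(x)|=1, x<0.
x=-0.88: |R|=0.3196
R=−1: 1+2/3x = −1+1/3x ⇒ -1/3x=2 ⇒ x=2/(-1/3)=-6.0000
Confirm numerically:
  x=-5.910: |R|=0.98990 <1
  x=-5.573: |R|=0.95019 <1
  x=-4.665: |R|=0.82583 <1
  x=-6.491: |R|=1.05173 >1
  x=-6.156: |R|=1.01704 >1
So |R|<1 on (-6.0000, 0).

(-6.0000,0); λ=-8 ⇒ h* = (6)/8 = 0.7500.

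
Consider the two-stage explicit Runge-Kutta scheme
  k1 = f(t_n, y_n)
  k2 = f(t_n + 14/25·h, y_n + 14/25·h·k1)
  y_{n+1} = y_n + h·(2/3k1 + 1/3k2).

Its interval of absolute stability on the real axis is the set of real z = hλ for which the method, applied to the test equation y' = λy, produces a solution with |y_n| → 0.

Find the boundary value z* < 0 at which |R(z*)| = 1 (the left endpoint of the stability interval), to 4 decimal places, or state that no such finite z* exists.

Set f=λy, z=hλ:
  k1=λy_n ⇒ h·k1=z·y_n;  k2=λ(1+14/25z)y_n ⇒ h·k2=z(1+14/25z)y_n
  y_{n+1}/y_n = 1 + 2/3z + 1/3z(1+14/25z) = 1 + z + 14/75z²
  so R(z) = 1 + z + 14/75z².

Boundary: |R(x)|=1, x<0.
x=-1.37: |R|=0.0196
R=1: x+14/75x²=0 ⇒ x=−75/14=-5.3571; min R=1−1/(4·14/75)=-0.3393>−1
Confirm numerically:
  x=-2.479: |R|=0.33185 <1
  x=-2.288: |R|=0.31081 <1
  x=-2.188: |R|=0.29436 <1
  x=-5.601: |R|=1.25496 >1
  x=-5.415: |R|=1.05848 >1
So |R|<1 on (-5.3571, 0).

z* = -5.3571.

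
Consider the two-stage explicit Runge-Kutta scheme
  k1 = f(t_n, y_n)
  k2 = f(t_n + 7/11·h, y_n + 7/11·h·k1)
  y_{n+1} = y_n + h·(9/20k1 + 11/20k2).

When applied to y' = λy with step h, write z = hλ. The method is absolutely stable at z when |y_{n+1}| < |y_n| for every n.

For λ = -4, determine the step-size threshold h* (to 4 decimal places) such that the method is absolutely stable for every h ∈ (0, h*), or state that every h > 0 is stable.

With y'=λy (z=hλ):
  k1=λy_n ⇒ h·k1=z·y_n;  k2=λ(1+7/11z)y_n ⇒ h·k2=z(1+7/11z)y_n
  y_{n+1}/y_n = 1 + 9/20z + 11/20z(1+7/11z) = 1 + z + 7/20z²
  Hence R(z) = 1 + z + 7/20z².

Boundary: |R(x)|=1, x<0.
x=-1.28: |R|=0.2934
R=1: x+7/20x²=0 ⇒ x=−20/7=-2.8571; min R=1−1/(4·7/20)=0.2857>−1
Confirm numerically:
  x=-2.071: |R|=0.43016 <1
  x=-1.544: |R|=0.29038 <1
  x=-1.501: |R|=0.28755 <1
  x=-1.383: |R|=0.28644 <1
  x=-3.395: |R|=1.63911 >1
  x=-3.340: |R|=1.56446 >1
  x=-2.948: |R|=1.09375 >1
Stable set (-2.8571, 0).

(-2.8571,0); λ=-4 ⇒ h* = (20/7)/4 = 0.7143.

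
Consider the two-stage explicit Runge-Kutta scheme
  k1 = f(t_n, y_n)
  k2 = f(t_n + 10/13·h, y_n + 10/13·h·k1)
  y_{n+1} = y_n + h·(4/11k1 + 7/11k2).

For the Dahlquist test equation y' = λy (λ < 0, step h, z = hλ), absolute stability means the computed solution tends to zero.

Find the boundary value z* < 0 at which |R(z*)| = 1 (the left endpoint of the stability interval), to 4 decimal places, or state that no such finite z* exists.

On y'=λy, z=hλ:
  k1=λy_n ⇒ h·k1=z·y_n;  k2=λ(1+10/13z)y_n ⇒ h·k2=z(1+10/13z)y_n
  y_{n+1}/y_n = 1 + 4/11z + 7/11z(1+10/13z) = 1 + z + 70/143z²
  R(z) = 1 + z + 70/143z².

Find x<0 with |R(x)|<1.
x=-1.55: |R|=0.6260
R=1: x+70/143x²=0 ⇒ x=−143/70=-2.0429; min R=1−1/(4·70/143)=0.4893>−1
Confirm numerically:
  x=-1.739: |R|=0.74134 <1
  x=-1.532: |R|=0.61689 <1
  x=-1.390: |R|=0.55578 <1
  x=-0.868: |R|=0.50081 <1
  x=-2.483: |R|=1.53497 >1
  x=-2.245: |R|=1.22215 >1
Stable set (-2.0429, 0).

z* = -2.0429.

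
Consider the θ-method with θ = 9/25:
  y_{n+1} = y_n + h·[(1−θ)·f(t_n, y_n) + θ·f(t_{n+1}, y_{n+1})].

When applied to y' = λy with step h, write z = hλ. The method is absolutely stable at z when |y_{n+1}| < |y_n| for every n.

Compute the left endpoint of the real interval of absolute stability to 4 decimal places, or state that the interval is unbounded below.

z* = -7.1429.

On y'=λy, z=hλ:
  y_{n+1} = y_n + z·[16/25·y_n + 9/25·y_{n+1}] ⇒ (1 − 9/25z)y_{n+1} = (1 + 16/25z)y_n
  R(z) = (1 + 16/25z)/(1 − 9/25z).

Find x<0 with |R(x)|<1.
x=-1.05: |R|=0.2380
R=−1: 1+16/25x = −1+9/25x ⇒ -7/25x=2 ⇒ x=2/(-7/25)=-7.1429
Confirm numerically:
  x=-5.295: |R|=0.82197 <1
  x=-4.562: |R|=0.72651 <1
  x=-4.074: |R|=0.65164 <1
  x=-3.104: |R|=0.46592 <1
  x=-7.444: |R|=1.02291 >1
  x=-7.441: |R|=1.02269 >1
  x=-7.363: |R|=1.01688 >1
Interval (-7.1429, 0).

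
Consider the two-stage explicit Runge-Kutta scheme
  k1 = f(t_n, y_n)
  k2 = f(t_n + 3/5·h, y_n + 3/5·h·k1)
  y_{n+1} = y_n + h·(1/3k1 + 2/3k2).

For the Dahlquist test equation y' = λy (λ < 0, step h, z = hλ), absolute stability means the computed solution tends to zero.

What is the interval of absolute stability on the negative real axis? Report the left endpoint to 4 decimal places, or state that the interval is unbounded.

Set f=λy, z=hλ:
  k1=λy_n ⇒ h·k1=z·y_n;  k2=λ(1+3/5z)y_n ⇒ h·k2=z(1+3/5z)y_n
  y_{n+1}/y_n = 1 + 1/3z + 2/3z(1+3/5z) = 1 + z + 2/5z²
  so R(z) = 1 + z + 2/5z².

Find x<0 with |R(x)|<1.
x=-0.47: |R|=0.6184
R=1: x+2/5x²=0 ⇒ x=−5/2=-2.5000; min R=1−1/(4·2/5)=0.3750>−1
Confirm numerically:
  x=-2.004: |R|=0.60241 <1
  x=-1.617: |R|=0.42888 <1
  x=-1.202: |R|=0.37592 <1
  x=-1.051: |R|=0.39084 <1
  x=-2.937: |R|=1.51339 >1
  x=-2.696: |R|=1.21137 >1
Interval (-2.5000, 0).

z∈(-2.5000,0).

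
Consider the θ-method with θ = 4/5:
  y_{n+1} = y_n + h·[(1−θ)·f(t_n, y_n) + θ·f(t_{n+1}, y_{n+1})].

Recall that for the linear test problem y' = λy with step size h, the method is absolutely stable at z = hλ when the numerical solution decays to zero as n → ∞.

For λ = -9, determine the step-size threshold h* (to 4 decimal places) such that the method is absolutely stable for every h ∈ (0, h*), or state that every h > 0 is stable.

(−∞, 0) — no finite endpoint. Any h>0 works for λ=-9.

Set f=λy, z=hλ:
  y_{n+1} = y_n + z·[1/5·y_n + 4/5·y_{n+1}] ⇒ (1 − 4/5z)y_{n+1} = (1 + 1/5z)y_n
  Hence R(z) = (1 + 1/5z)/(1 − 4/5z).

Boundary: |R(x)|=1, x<0.
x=-1.47: |R|=0.3244
x=-2: |R|=0.2308
x=-10: |R|=0.1111
x=-100: |R|=0.2346
θ=4/5≥1/2 ⇒ |1+1/5x|<|1−4/5x| ∀x<0 ⇒ stable on all of ℝ⁻.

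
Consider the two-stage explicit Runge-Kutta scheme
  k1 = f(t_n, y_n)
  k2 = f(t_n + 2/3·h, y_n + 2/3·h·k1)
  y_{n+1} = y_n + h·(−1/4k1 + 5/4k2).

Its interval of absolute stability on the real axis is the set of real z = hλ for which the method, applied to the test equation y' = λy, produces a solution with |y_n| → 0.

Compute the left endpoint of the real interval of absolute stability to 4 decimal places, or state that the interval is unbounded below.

Test eqn y'=λy, z=hλ:
  k1=λy_n ⇒ h·k1=z·y_n;  k2=λ(1+2/3z)y_n ⇒ h·k2=z(1+2/3z)y_n
  y_{n+1}/y_n = 1 − 1/4z + 5/4z(1+2/3z) = 1 + z + 5/6z²
  R(z) = 1 + z + 5/6z².

Find x<0 with |R(x)|<1.
x=-0.33: |R|=0.7608
R=1: x+5/6x²=0 ⇒ x=−6/5=-1.2000; min R=1−1/(4·5/6)=0.7000>−1
Confirm numerically:
  x=-0.839: |R|=0.74760 <1
  x=-0.772: |R|=0.72465 <1
  x=-0.503: |R|=0.70784 <1
  x=-1.525: |R|=1.41302 >1
  x=-1.474: |R|=1.33656 >1
Stable set (-1.2000, 0).

left endpoint -1.2000.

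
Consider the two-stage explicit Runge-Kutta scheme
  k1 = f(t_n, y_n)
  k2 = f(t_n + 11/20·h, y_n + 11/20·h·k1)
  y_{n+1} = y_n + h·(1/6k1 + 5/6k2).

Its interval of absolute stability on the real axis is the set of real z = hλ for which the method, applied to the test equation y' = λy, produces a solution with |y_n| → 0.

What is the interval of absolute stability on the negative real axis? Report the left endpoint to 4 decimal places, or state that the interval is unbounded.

z∈(-2.1818,0).

With y'=λy (z=hλ):
  k1=λy_n ⇒ h·k1=z·y_n;  k2=λ(1+11/20z)y_n ⇒ h·k2=z(1+11/20z)y_n
  y_{n+1}/y_n = 1 + 1/6z + 5/6z(1+11/20z) = 1 + z + 11/24z²
  Hence R(z) = 1 + z + 11/24z².

Find x<0 with |R(x)|<1.
x=-1.71: |R|=0.6302
R=1: x+11/24x²=0 ⇒ x=−24/11=-2.1818; min R=1−1/(4·11/24)=0.4545>−1
Confirm numerically:
  x=-1.640: |R|=0.59273 <1
  x=-1.605: |R|=0.57568 <1
  x=-1.046: |R|=0.45547 <1
  x=-2.543: |R|=1.42097 >1
  x=-2.347: |R|=1.17769 >1
  x=-2.298: |R|=1.12237 >1
So |R|<1 on (-2.1818, 0).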